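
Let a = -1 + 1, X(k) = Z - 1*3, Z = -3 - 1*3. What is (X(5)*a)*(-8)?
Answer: 0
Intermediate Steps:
Z = -6 (Z = -3 - 3 = -6)
X(k) = -9 (X(k) = -6 - 1*3 = -6 - 3 = -9)
a = 0
(X(5)*a)*(-8) = -9*0*(-8) = 0*(-8) = 0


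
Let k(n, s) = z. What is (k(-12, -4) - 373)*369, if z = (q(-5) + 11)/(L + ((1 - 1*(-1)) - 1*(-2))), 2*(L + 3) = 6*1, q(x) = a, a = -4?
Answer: -547965/4 ≈ -1.3699e+5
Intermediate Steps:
q(x) = -4
L = 0 (L = -3 + (6*1)/2 = -3 + (1/2)*6 = -3 + 3 = 0)
z = 7/4 (z = (-4 + 11)/(0 + ((1 - 1*(-1)) - 1*(-2))) = 7/(0 + ((1 + 1) + 2)) = 7/(0 + (2 + 2)) = 7/(0 + 4) = 7/4 ≈ 1.7500)
k(n, s) = 7/4
(k(-12, -4) - 373)*369 = (7/4 - 373)*369 = -1485/4*369 = -547965/4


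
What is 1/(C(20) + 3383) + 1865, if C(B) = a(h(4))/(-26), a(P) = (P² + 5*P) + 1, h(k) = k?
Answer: 163972691/87921 ≈ 1865.0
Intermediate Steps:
a(P) = 1 + P² + 5*P
C(B) = -37/26 (C(B) = (1 + 4² + 5*4)/(-26) = (1 + 16 + 20)*(-1/26) = 37*(-1/26) = -37/26)
1/(C(20) + 3383) + 1865 = 1/(-37/26 + 3383) + 1865 = 1/(87921/26) + 1865 = 26/87921 + 1865 = 163972691/87921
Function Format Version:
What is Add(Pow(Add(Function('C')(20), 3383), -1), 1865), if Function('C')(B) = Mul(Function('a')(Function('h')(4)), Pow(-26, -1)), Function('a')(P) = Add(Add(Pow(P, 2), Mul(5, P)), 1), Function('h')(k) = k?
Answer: Rational(163972691, 87921) ≈ 1865.0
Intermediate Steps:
Function('a')(P) = Add(1, Pow(P, 2), Mul(5, P))
Function('C')(B) = Rational(-37, 26) (Function('C')(B) = Mul(Add(1, Pow(4, 2), Mul(5, 4)), Pow(-26, -1)) = Mul(Add(1, 16, 20), Rational(-1, 26)) = Mul(37, Rational(-1, 26)) = Rational(-37, 26))
Add(Pow(Add(Function('C')(20), 3383), -1), 1865) = Add(Pow(Add(Rational(-37, 26), 3383), -1), 1865) = Add(Pow(Rational(87921, 26), -1), 1865) = Add(Rational(26, 87921), 1865) = Rational(163972691, 87921)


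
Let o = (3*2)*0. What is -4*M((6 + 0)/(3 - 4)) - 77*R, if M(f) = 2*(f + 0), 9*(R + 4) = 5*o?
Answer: 356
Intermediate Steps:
o = 0 (o = 6*0 = 0)
R = -4 (R = -4 + (5*0)/9 = -4 + (⅑)*0 = -4 + 0 = -4)
M(f) = 2*f
-4*M((6 + 0)/(3 - 4)) - 77*R = -8*(6 + 0)/(3 - 4) - 77*(-4) = -8*6/(-1) + 308 = -8*6*(-1) + 308 = -8*(-6) + 308 = -4*(-12) + 308 = 48 + 308 = 356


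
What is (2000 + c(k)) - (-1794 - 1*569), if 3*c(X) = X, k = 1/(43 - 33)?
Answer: 130891/30 ≈ 4363.0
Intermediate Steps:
k = ⅒ (k = 1/10 = ⅒ ≈ 0.10000)
c(X) = X/3
(2000 + c(k)) - (-1794 - 1*569) = (2000 + (⅓)*(⅒)) - (-1794 - 1*569) = (2000 + 1/30) - (-1794 - 569) = 60001/30 - 1*(-2363) = 60001/30 + 2363 = 130891/30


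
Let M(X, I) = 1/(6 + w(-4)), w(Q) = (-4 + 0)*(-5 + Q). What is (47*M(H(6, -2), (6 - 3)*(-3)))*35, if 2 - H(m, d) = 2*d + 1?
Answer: 235/6 ≈ 39.167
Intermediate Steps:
w(Q) = 20 - 4*Q (w(Q) = -4*(-5 + Q) = 20 - 4*Q)
H(m, d) = 1 - 2*d (H(m, d) = 2 - (2*d + 1) = 2 - (1 + 2*d) = 2 + (-1 - 2*d) = 1 - 2*d)
M(X, I) = 1/42 (M(X, I) = 1/(6 + (20 - 4*(-4))) = 1/(6 + (20 + 16)) = 1/(6 + 36) = 1/42)
(47*M(H(6, -2), (6 - 3)*(-3)))*35 = (47*(1/42))*35 = (47/42)*35 = 235/6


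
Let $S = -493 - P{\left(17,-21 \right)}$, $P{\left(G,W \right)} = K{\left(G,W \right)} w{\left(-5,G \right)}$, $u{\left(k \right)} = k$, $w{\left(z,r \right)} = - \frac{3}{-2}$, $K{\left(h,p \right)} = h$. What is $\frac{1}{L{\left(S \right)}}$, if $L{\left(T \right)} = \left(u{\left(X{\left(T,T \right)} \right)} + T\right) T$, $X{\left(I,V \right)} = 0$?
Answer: $\frac{4}{1075369} \approx 3.7197 \cdot 10^{-6}$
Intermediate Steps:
$w{\left(z,r \right)} = \frac{3}{2}$ ($w{\left(z,r \right)} = \left(-3\right) \left(- \frac{1}{2}\right) = \frac{3}{2}$)
$P{\left(G,W \right)} = \frac{3 G}{2}$ ($P{\left(G,W \right)} = G \frac{3}{2} = \frac{3 G}{2}$)
$S = - \frac{1037}{2}$ ($S = -493 - \frac{3}{2} \cdot 17 = -493 - \frac{51}{2} = - \frac{1037}{2} \approx -518.5$)
$L{\left(T \right)} = T^{2}$ ($L{\left(T \right)} = \left(0 + T\right) T = T T = T^{2}$)
$\frac{1}{L{\left(S \right)}} = \frac{1}{\left(- \frac{1037}{2}\right)^{2}} = \frac{1}{\frac{1075369}{4}} = \frac{4}{1075369}$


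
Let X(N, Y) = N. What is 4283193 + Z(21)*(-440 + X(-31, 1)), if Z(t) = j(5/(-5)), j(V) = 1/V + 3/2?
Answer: 8565915/2 ≈ 4.2830e+6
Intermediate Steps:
j(V) = 3/2 + 1/V (j(V) = 1/V + 3*(½) = 1/V + 3/2 = 3/2 + 1/V)
Z(t) = ½ (Z(t) = 3/2 + 1/(5/(-5)) = 3/2 + 1/(5*(-⅕)) = 3/2 + 1/(-1) = 3/2 - 1 = ½)
4283193 + Z(21)*(-440 + X(-31, 1)) = 4283193 + (-440 - 31)/2 = 4283193 + (½)*(-471) = 4283193 - 471/2 = 8565915/2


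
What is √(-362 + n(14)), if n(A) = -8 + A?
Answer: 2*I*√89 ≈ 18.868*I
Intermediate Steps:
√(-362 + n(14)) = √(-362 + (-8 + 14)) = √(-362 + 6) = √(-356) = 2*I*√89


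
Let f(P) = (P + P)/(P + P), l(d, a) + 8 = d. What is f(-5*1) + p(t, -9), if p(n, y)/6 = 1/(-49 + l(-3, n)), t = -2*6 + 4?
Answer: 9/10 ≈ 0.90000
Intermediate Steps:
l(d, a) = -8 + d
t = -8 (t = -12 + 4 = -8)
p(n, y) = -1/10 (p(n, y) = 6/(-49 + (-8 - 3)) = 6/(-49 - 11) = 6/(-60) = 6*(-1/60) = -1/10)
f(P) = 1 (f(P) = (2*P)/((2*P)) = (2*P)*(1/(2*P)) = 1)
f(-5*1) + p(t, -9) = 1 - 1/10 = 9/10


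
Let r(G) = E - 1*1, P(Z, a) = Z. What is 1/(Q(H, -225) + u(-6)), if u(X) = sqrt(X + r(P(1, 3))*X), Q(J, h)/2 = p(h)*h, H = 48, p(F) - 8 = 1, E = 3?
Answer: -225/911251 - I*sqrt(2)/5467506 ≈ -0.00024691 - 2.5866e-7*I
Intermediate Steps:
p(F) = 9 (p(F) = 8 + 1 = 9)
r(G) = 2 (r(G) = 3 - 1*1 = 3 - 1 = 2)
Q(J, h) = 18*h (Q(J, h) = 2*(9*h) = 18*h)
u(X) = sqrt(3)*sqrt(X) (u(X) = sqrt(X + 2*X) = sqrt(3*X) = sqrt(3)*sqrt(X))
1/(Q(H, -225) + u(-6)) = 1/(18*(-225) + sqrt(3)*sqrt(-6)) = 1/(-4050 + sqrt(3)*(I*sqrt(6))) = 1/(-4050 + 3*I*sqrt(2))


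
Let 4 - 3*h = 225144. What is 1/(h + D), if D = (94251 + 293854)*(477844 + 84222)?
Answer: 3/654421649650 ≈ 4.5842e-12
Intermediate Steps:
h = -225140/3 (h = 4/3 - ⅓*225144 = 4/3 - 75048 = -225140/3 ≈ -75047.)
D = 218140624930 (D = 388105*562066 = 218140624930)
1/(h + D) = 1/(-225140/3 + 218140624930) = 1/(654421649650/3) = 3/654421649650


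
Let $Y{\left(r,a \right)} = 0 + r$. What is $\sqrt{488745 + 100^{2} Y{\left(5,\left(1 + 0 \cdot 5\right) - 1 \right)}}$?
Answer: $\sqrt{538745} \approx 733.99$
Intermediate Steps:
$Y{\left(r,a \right)} = r$
$\sqrt{488745 + 100^{2} Y{\left(5,\left(1 + 0 \cdot 5\right) - 1 \right)}} = \sqrt{488745 + 100^{2} \cdot 5} = \sqrt{488745 + 10000 \cdot 5} = \sqrt{488745 + 50000} = \sqrt{538745}$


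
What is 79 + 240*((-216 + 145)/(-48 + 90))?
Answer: -2287/7 ≈ -326.71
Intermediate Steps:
79 + 240*((-216 + 145)/(-48 + 90)) = 79 + 240*(-71/42) = 79 - 2840/7 = -2287/7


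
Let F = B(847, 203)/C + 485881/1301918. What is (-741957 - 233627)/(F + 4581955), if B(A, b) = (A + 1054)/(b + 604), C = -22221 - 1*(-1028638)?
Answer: -1031572602934486024128/4844913027343739705467 ≈ -0.21292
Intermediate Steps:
C = 1006417 (C = -22221 + 1028638 = 1006417)
B(A, b) = (1054 + A)/(604 + b)
F = 394624585936357/1057389833099442 (F = ((1054 + 847)/(604 + 203))/1006417 + 485881/1301918 = (1901/807)*(1/1006417) + 485881*(1/1301918) = ((1/807)*1901)*(1/1006417) + 485881/1301918 = (1901/807)*(1/1006417) + 485881/1301918 = 1901/812178519 + 485881/1301918 = 394624585936357/1057389833099442 ≈ 0.37321)
(-741957 - 233627)/(F + 4581955) = (-741957 - 233627)/(394624585936357/1057389833099442 + 4581955) = -975584/4844913027343739705467/1057389833099442 = -975584*1057389833099442/4844913027343739705467 = -1031572602934486024128/4844913027343739705467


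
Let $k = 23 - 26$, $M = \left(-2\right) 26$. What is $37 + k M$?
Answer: $193$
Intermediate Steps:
$M = -52$
$k = -3$ ($k = 23 - 26 = -3$)
$37 + k M = 37 - -156 = 37 + 156 = 193$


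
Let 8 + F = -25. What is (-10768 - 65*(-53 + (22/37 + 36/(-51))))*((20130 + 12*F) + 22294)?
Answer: -193396759276/629 ≈ -3.0747e+8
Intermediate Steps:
F = -33 (F = -8 - 25 = -33)
(-10768 - 65*(-53 + (22/37 + 36/(-51))))*((20130 + 12*F) + 22294) = (-10768 - 65*(-53 + (22/37 + 36/(-51))))*((20130 + 12*(-33)) + 22294) = (-10768 - 65*(-53 + (22*(1/37) + 36*(-1/51))))*((20130 - 396) + 22294) = (-10768 - 65*(-53 + (22/37 - 12/17)))*(19734 + 22294) = (-10768 - 65*(-53 - 70/629))*42028 = (-10768 - 65*(-33407/629))*42028 = (-10768 + 2171455/629)*42028 = -4601617/629*42028 = -193396759276/629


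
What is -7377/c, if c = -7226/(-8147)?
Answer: -60100419/7226 ≈ -8317.3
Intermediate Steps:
c = 7226/8147 (c = -7226*(-1/8147) = 7226/8147 ≈ 0.88695)
-7377/c = -7377/7226/8147 = -7377*8147/7226 = -60100419/7226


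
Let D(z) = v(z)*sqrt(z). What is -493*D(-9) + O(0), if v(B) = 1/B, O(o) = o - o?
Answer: 493*I/3 ≈ 164.33*I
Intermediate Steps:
O(o) = 0
D(z) = 1/sqrt(z) (D(z) = sqrt(z)/z = 1/sqrt(z))
-493*D(-9) + O(0) = -(-493)*I/3 + 0 = 493*I/3 + 0 = 493*I/3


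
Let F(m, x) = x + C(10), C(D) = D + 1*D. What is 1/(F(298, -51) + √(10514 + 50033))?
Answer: 31/59586 + √60547/59586 ≈ 0.0046498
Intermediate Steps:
C(D) = 2*D (C(D) = D + D = 2*D)
F(m, x) = 20 + x (F(m, x) = x + 2*10 = x + 20 = 20 + x)
1/(F(298, -51) + √(10514 + 50033)) = 1/((20 - 51) + √(10514 + 50033)) = 1/(-31 + √60547)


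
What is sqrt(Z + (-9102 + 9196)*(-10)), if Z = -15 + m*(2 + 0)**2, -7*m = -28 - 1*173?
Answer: I*sqrt(41167)/7 ≈ 28.985*I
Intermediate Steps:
m = 201/7 (m = -(-28 - 1*173)/7 = -(-28 - 173)/7 = -1/7*(-201) = 201/7 ≈ 28.714)
Z = 699/7 (Z = -15 + 201*(2 + 0)**2/7 = -15 + (201/7)*2**2 = -15 + (201/7)*4 = -15 + 804/7 = 699/7 ≈ 99.857)
sqrt(Z + (-9102 + 9196)*(-10)) = sqrt(699/7 + (-9102 + 9196)*(-10)) = sqrt(699/7 + 94*(-10)) = sqrt(699/7 - 940) = sqrt(-5881/7) = I*sqrt(41167)/7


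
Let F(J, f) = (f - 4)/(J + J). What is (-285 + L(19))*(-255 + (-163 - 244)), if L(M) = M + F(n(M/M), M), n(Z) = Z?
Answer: 171127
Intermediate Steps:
F(J, f) = (-4 + f)/(2*J) (F(J, f) = (-4 + f)/((2*J)) = (-4 + f)*(1/(2*J)) = (-4 + f)/(2*J))
L(M) = -2 + 3*M/2 (L(M) = M + (-4 + M)/(2*((M/M))) = M + (½)*(-4 + M)/1 = M + (½)*1*(-4 + M) = M + (-2 + M/2) = -2 + 3*M/2)
(-285 + L(19))*(-255 + (-163 - 244)) = (-285 + (-2 + (3/2)*19))*(-255 + (-163 - 244)) = (-285 + (-2 + 57/2))*(-255 - 407) = (-285 + 53/2)*(-662) = -517/2*(-662) = 171127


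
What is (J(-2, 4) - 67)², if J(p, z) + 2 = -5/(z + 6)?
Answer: 19321/4 ≈ 4830.3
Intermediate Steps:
J(p, z) = -2 - 5/(6 + z) (J(p, z) = -2 - 5/(z + 6) = -2 - 5/(6 + z))
(J(-2, 4) - 67)² = ((-17 - 2*4)/(6 + 4) - 67)² = ((-17 - 8)/10 - 67)² = ((⅒)*(-25) - 67)² = (-5/2 - 67)² = (-139/2)² = 19321/4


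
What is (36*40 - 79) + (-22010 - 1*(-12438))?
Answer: -8211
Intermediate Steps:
(36*40 - 79) + (-22010 - 1*(-12438)) = (1440 - 79) + (-22010 + 12438) = 1361 - 9572 = -8211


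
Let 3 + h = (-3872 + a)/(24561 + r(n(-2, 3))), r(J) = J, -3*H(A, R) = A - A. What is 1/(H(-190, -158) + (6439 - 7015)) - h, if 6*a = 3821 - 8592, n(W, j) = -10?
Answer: 45087865/14141376 ≈ 3.1884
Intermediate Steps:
H(A, R) = 0 (H(A, R) = -(A - A)/3 = -1/3*0 = 0)
a = -4771/6 (a = (3821 - 8592)/6 = (1/6)*(-4771) = -4771/6 ≈ -795.17)
h = -469921/147306 (h = -3 + (-3872 - 4771/6)/(24561 - 10) = -3 - 28003/6/24551 = -3 - 28003/6*1/24551 = -3 - 28003/147306 = -469921/147306 ≈ -3.1901)
1/(H(-190, -158) + (6439 - 7015)) - h = 1/(0 + (6439 - 7015)) - 1*(-469921/147306) = 1/(0 - 576) + 469921/147306 = 1/(-576) + 469921/147306 = -1/576 + 469921/147306 = 45087865/14141376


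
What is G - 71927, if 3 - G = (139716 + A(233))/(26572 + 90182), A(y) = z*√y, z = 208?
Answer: -1399592402/19459 - 104*√233/58377 ≈ -71925.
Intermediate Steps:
A(y) = 208*√y
G = 35091/19459 - 104*√233/58377 (G = 3 - (139716 + 208*√233)/(26572 + 90182) = 3 - (139716 + 208*√233)/116754 = 3 - (23286/19459 + 104*√233/58377) = 3 + (-23286/19459 - 104*√233/58377) = 35091/19459 - 104*√233/58377 ≈ 1.7761)
G - 71927 = (35091/19459 - 104*√233/58377) - 71927 = -1399592402/19459 - 104*√233/58377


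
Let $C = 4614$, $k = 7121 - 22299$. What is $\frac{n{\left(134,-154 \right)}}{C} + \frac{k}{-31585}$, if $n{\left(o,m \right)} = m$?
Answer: $\frac{32583601}{72866595} \approx 0.44717$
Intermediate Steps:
$k = -15178$ ($k = 7121 - 22299 = -15178$)
$\frac{n{\left(134,-154 \right)}}{C} + \frac{k}{-31585} = - \frac{154}{4614} - \frac{15178}{-31585} = \left(-154\right) \frac{1}{4614} - - \frac{15178}{31585} = - \frac{77}{2307} + \frac{15178}{31585} = \frac{32583601}{72866595}$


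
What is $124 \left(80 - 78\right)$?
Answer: $248$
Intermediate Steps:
$124 \left(80 - 78\right) = 124 \cdot 2 = 248$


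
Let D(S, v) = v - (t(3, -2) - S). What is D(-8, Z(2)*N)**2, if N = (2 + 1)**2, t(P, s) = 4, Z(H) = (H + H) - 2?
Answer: 36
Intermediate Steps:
Z(H) = -2 + 2*H (Z(H) = 2*H - 2 = -2 + 2*H)
N = 9 (N = 3**2 = 9)
D(S, v) = -4 + S + v (D(S, v) = v - (4 - S) = v + (-4 + S) = -4 + S + v)
D(-8, Z(2)*N)**2 = (-4 - 8 + (-2 + 2*2)*9)**2 = (-4 - 8 + (-2 + 4)*9)**2 = (-4 - 8 + 2*9)**2 = (-4 - 8 + 18)**2 = 6**2 = 36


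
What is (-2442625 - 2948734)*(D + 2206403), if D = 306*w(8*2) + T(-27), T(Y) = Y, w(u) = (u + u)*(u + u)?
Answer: -13584715099480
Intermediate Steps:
w(u) = 4*u² (w(u) = (2*u)*(2*u) = 4*u²)
D = 313317 (D = 306*(4*(8*2)²) - 27 = 306*(4*16²) - 27 = 306*(4*256) - 27 = 306*1024 - 27 = 313344 - 27 = 313317)
(-2442625 - 2948734)*(D + 2206403) = (-2442625 - 2948734)*(313317 + 2206403) = -5391359*2519720 = -13584715099480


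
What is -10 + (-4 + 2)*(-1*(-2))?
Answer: -14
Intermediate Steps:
-10 + (-4 + 2)*(-1*(-2)) = -10 - 2*2 = -10 - 4 = -14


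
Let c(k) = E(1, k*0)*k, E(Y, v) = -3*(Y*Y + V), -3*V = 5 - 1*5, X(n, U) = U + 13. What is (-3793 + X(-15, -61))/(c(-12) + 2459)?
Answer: -3841/2495 ≈ -1.5395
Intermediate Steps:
X(n, U) = 13 + U
V = 0 (V = -(5 - 1*5)/3 = -(5 - 5)/3 = -1/3*0 = 0)
E(Y, v) = -3*Y**2 (E(Y, v) = -3*(Y*Y + 0) = -3*(Y**2 + 0) = -3*Y**2)
c(k) = -3*k (c(k) = (-3*1**2)*k = (-3*1)*k = -3*k)
(-3793 + X(-15, -61))/(c(-12) + 2459) = (-3793 + (13 - 61))/(-3*(-12) + 2459) = (-3793 - 48)/(36 + 2459) = -3841/2495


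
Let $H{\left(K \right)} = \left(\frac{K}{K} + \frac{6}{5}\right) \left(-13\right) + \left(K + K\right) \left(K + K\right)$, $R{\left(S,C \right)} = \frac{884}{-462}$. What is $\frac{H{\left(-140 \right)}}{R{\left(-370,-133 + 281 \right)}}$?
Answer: $- \frac{90518967}{2210} \approx -40959.0$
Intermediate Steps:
$R{\left(S,C \right)} = - \frac{442}{231}$ ($R{\left(S,C \right)} = 884 \left(- \frac{1}{462}\right) = - \frac{442}{231}$)
$H{\left(K \right)} = - \frac{143}{5} + 4 K^{2}$ ($H{\left(K \right)} = \left(1 + 6 \cdot \frac{1}{5}\right) \left(-13\right) + 2 K 2 K = \left(1 + \frac{6}{5}\right) \left(-13\right) + 4 K^{2} = \frac{11}{5} \left(-13\right) + 4 K^{2} = - \frac{143}{5} + 4 K^{2}$)
$\frac{H{\left(-140 \right)}}{R{\left(-370,-133 + 281 \right)}} = \frac{- \frac{143}{5} + 4 \left(-140\right)^{2}}{- \frac{442}{231}} = \left(- \frac{143}{5} + 4 \cdot 19600\right) \left(- \frac{231}{442}\right) = \left(- \frac{143}{5} + 78400\right) \left(- \frac{231}{442}\right) = \frac{391857}{5} \left(- \frac{231}{442}\right) = - \frac{90518967}{2210}$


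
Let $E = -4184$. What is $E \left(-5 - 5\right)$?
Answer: $41840$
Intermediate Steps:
$E \left(-5 - 5\right) = - 4184 \left(-5 - 5\right) = \left(-4184\right) \left(-10\right) = 41840$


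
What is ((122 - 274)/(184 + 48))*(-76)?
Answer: 1444/29 ≈ 49.793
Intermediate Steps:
((122 - 274)/(184 + 48))*(-76) = -152/232*(-76) = -152*1/232*(-76) = -19/29*(-76) = 1444/29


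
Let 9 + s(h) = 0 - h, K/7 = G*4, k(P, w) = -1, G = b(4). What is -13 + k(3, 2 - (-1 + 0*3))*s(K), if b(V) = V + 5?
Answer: 248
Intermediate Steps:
b(V) = 5 + V
G = 9 (G = 5 + 4 = 9)
K = 252 (K = 7*(9*4) = 7*36 = 252)
s(h) = -9 - h (s(h) = -9 + (0 - h) = -9 - h)
-13 + k(3, 2 - (-1 + 0*3))*s(K) = -13 - (-9 - 1*252) = -13 - (-9 - 252) = -13 - 1*(-261) = -13 + 261 = 248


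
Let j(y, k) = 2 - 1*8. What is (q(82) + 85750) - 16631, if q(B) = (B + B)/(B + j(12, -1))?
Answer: 1313302/19 ≈ 69121.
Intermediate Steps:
j(y, k) = -6 (j(y, k) = 2 - 8 = -6)
q(B) = 2*B/(-6 + B) (q(B) = (B + B)/(B - 6) = (2*B)/(-6 + B) = 2*B/(-6 + B))
(q(82) + 85750) - 16631 = (2*82/(-6 + 82) + 85750) - 16631 = (2*82/76 + 85750) - 16631 = (2*82*(1/76) + 85750) - 16631 = (41/19 + 85750) - 16631 = 1629291/19 - 16631 = 1313302/19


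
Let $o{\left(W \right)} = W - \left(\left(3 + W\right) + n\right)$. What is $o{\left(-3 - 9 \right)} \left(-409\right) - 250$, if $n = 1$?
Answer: $1386$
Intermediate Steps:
$o{\left(W \right)} = -4$ ($o{\left(W \right)} = W - \left(\left(3 + W\right) + 1\right) = W - \left(4 + W\right) = -4$)
$o{\left(-3 - 9 \right)} \left(-409\right) - 250 = \left(-4\right) \left(-409\right) - 250 = 1636 - 250 = 1386$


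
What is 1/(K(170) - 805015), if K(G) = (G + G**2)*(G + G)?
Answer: 1/9078785 ≈ 1.1015e-7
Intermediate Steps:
K(G) = 2*G*(G + G**2) (K(G) = (G + G**2)*(2*G) = 2*G*(G + G**2))
1/(K(170) - 805015) = 1/(2*170**2*(1 + 170) - 805015) = 1/(2*28900*171 - 805015) = 1/(9883800 - 805015) = 1/9078785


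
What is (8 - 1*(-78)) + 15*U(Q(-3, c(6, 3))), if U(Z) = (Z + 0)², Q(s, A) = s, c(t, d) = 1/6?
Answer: 221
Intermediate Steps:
c(t, d) = ⅙
U(Z) = Z²
(8 - 1*(-78)) + 15*U(Q(-3, c(6, 3))) = (8 - 1*(-78)) + 15*(-3)² = (8 + 78) + 15*9 = 86 + 135 = 221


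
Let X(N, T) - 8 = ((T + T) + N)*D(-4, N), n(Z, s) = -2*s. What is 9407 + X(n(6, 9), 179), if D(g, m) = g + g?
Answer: 6695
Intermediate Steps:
D(g, m) = 2*g
X(N, T) = 8 - 16*T - 8*N (X(N, T) = 8 + ((T + T) + N)*(2*(-4)) = 8 + (2*T + N)*(-8) = 8 + (N + 2*T)*(-8) = 8 + (-16*T - 8*N) = 8 - 16*T - 8*N)
9407 + X(n(6, 9), 179) = 9407 + (8 - 16*179 - (-16)*9) = 9407 + (8 - 2864 - 8*(-18)) = 9407 + (8 - 2864 + 144) = 9407 - 2712 = 6695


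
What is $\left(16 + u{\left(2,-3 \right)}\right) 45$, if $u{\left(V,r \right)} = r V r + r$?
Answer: $1395$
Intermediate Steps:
$u{\left(V,r \right)} = r + V r^{2}$ ($u{\left(V,r \right)} = V r r + r = V r^{2} + r = r + V r^{2}$)
$\left(16 + u{\left(2,-3 \right)}\right) 45 = \left(16 - 3 \left(1 + 2 \left(-3\right)\right)\right) 45 = \left(16 - 3 \left(1 - 6\right)\right) 45 = \left(16 - -15\right) 45 = \left(16 + 15\right) 45 = 31 \cdot 45 = 1395$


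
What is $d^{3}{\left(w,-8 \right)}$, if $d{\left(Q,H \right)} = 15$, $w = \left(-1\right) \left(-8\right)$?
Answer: $3375$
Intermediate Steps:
$w = 8$
$d^{3}{\left(w,-8 \right)} = 15^{3} = 3375$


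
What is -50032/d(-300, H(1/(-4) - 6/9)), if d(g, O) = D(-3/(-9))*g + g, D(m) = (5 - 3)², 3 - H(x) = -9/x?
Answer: 12508/375 ≈ 33.355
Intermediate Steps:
H(x) = 3 + 9/x (H(x) = 3 - (-9)/x = 3 + 9/x)
D(m) = 4 (D(m) = 2² = 4)
d(g, O) = 5*g (d(g, O) = 4*g + g = 5*g)
-50032/d(-300, H(1/(-4) - 6/9)) = -50032/(5*(-300)) = -50032/(-1500) = -50032*(-1/1500) = 12508/375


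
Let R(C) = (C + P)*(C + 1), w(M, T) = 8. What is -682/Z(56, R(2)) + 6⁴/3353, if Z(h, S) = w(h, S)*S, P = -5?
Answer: 1190029/120708 ≈ 9.8587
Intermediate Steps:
R(C) = (1 + C)*(-5 + C) (R(C) = (C - 5)*(C + 1) = (-5 + C)*(1 + C) = (1 + C)*(-5 + C))
Z(h, S) = 8*S
-682/Z(56, R(2)) + 6⁴/3353 = -682*1/(8*(-5 + 2² - 4*2)) + 6⁴/3353 = -682*1/(8*(-5 + 4 - 8)) + 1296*(1/3353) = -682/(8*(-9)) + 1296/3353 = -682/(-72) + 1296/3353 = -682*(-1/72) + 1296/3353 = 341/36 + 1296/3353 = 1190029/120708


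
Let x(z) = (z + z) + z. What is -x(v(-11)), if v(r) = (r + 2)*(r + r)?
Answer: -594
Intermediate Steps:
v(r) = 2*r*(2 + r) (v(r) = (2 + r)*(2*r) = 2*r*(2 + r))
x(z) = 3*z (x(z) = 2*z + z = 3*z)
-x(v(-11)) = -3*2*(-11)*(2 - 11) = -3*2*(-11)*(-9) = -3*198 = -1*594 = -594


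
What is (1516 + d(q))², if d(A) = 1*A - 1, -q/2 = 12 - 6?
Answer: 2259009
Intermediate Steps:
q = -12 (q = -2*(12 - 6) = -2*6 = -12)
d(A) = -1 + A (d(A) = A - 1 = -1 + A)
(1516 + d(q))² = (1516 + (-1 - 12))² = (1516 - 13)² = 1503² = 2259009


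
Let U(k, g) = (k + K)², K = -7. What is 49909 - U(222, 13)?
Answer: 3684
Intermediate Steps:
U(k, g) = (-7 + k)² (U(k, g) = (k - 7)² = (-7 + k)²)
49909 - U(222, 13) = 49909 - (-7 + 222)² = 49909 - 1*215² = 49909 - 1*46225 = 49909 - 46225 = 3684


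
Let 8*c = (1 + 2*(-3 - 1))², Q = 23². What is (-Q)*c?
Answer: -25921/8 ≈ -3240.1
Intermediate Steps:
Q = 529
c = 49/8 (c = (1 + 2*(-3 - 1))²/8 = (1 + 2*(-4))²/8 = (1 - 8)²/8 = (⅛)*(-7)² = (⅛)*49 = 49/8 ≈ 6.1250)
(-Q)*c = -1*529*(49/8) = -529*49/8 = -25921/8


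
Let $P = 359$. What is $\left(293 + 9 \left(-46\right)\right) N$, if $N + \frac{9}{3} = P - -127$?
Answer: $-58443$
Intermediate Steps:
$N = 483$ ($N = -3 + \left(359 - -127\right) = -3 + \left(359 + 127\right) = -3 + 486 = 483$)
$\left(293 + 9 \left(-46\right)\right) N = \left(293 + 9 \left(-46\right)\right) 483 = \left(293 - 414\right) 483 = \left(-121\right) 483 = -58443$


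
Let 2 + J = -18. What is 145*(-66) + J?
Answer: -9590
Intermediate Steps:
J = -20 (J = -2 - 18 = -20)
145*(-66) + J = 145*(-66) - 20 = -9570 - 20 = -9590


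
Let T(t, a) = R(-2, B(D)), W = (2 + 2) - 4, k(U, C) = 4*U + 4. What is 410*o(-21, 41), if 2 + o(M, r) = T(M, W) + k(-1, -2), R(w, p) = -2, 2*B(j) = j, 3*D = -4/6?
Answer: -1640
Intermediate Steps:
D = -2/9 (D = (-4/6)/3 = (-4*⅙)/3 = (⅓)*(-⅔) = -2/9 ≈ -0.22222)
B(j) = j/2
k(U, C) = 4 + 4*U
W = 0 (W = 4 - 4 = 0)
T(t, a) = -2
o(M, r) = -4 (o(M, r) = -2 + (-2 + (4 + 4*(-1))) = -2 + (-2 + (4 - 4)) = -2 + (-2 + 0) = -2 - 2 = -4)
410*o(-21, 41) = 410*(-4) = -1640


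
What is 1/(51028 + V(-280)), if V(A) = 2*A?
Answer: 1/50468 ≈ 1.9815e-5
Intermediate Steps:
1/(51028 + V(-280)) = 1/(51028 + 2*(-280)) = 1/(51028 - 560) = 1/50468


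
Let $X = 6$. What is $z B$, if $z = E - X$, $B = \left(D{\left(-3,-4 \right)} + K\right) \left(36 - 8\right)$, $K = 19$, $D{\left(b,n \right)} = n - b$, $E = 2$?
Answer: $-2016$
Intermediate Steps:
$B = 504$ ($B = \left(\left(-4 - -3\right) + 19\right) \left(36 - 8\right) = \left(\left(-4 + 3\right) + 19\right) 28 = \left(-1 + 19\right) 28 = 18 \cdot 28 = 504$)
$z = -4$ ($z = 2 - 6 = -4$)
$z B = \left(-4\right) 504 = -2016$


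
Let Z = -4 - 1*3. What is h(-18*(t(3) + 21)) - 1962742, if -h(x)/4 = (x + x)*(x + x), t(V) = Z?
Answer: -2978806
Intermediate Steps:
Z = -7 (Z = -4 - 3 = -7)
t(V) = -7
h(x) = -16*x² (h(x) = -4*(x + x)*(x + x) = -4*2*x*2*x = -16*x²)
h(-18*(t(3) + 21)) - 1962742 = -16*324*(-7 + 21)² - 1962742 = -16*(-18*14)² - 1962742 = -16*(-252)² - 1962742 = -16*63504 - 1962742 = -1016064 - 1962742 = -2978806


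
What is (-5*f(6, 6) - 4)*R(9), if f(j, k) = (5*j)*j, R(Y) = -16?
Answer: 14464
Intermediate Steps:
f(j, k) = 5*j²
(-5*f(6, 6) - 4)*R(9) = (-25*6² - 4)*(-16) = (-25*36 - 4)*(-16) = (-5*180 - 4)*(-16) = (-900 - 4)*(-16) = -904*(-16) = 14464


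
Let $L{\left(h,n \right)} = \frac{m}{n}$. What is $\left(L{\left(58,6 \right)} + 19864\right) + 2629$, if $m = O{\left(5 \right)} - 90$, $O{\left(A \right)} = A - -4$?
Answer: $\frac{44959}{2} \approx 22480.0$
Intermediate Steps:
$O{\left(A \right)} = 4 + A$ ($O{\left(A \right)} = A + 4 = 4 + A$)
$m = -81$ ($m = \left(4 + 5\right) - 90 = 9 - 90 = -81$)
$L{\left(h,n \right)} = - \frac{81}{n}$
$\left(L{\left(58,6 \right)} + 19864\right) + 2629 = \left(- \frac{81}{6} + 19864\right) + 2629 = \left(\left(-81\right) \frac{1}{6} + 19864\right) + 2629 = \left(- \frac{27}{2} + 19864\right) + 2629 = \frac{39701}{2} + 2629 = \frac{44959}{2}$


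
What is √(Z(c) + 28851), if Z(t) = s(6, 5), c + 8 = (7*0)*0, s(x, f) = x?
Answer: √28857 ≈ 169.87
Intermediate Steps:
c = -8 (c = -8 + (7*0)*0 = -8 + 0*0 = -8 + 0 = -8)
Z(t) = 6
√(Z(c) + 28851) = √(6 + 28851) = √28857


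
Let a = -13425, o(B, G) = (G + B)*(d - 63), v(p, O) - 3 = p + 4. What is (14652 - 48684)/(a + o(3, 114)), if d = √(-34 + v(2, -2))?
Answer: 78636608/48090649 + 2212080*I/48090649 ≈ 1.6352 + 0.045998*I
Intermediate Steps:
v(p, O) = 7 + p (v(p, O) = 3 + (p + 4) = 3 + (4 + p) = 7 + p)
d = 5*I (d = √(-34 + (7 + 2)) = √(-34 + 9) = √(-25) = 5*I ≈ 5.0*I)
o(B, G) = (-63 + 5*I)*(B + G) (o(B, G) = (G + B)*(5*I - 63) = (B + G)*(-63 + 5*I) = (-63 + 5*I)*(B + G))
(14652 - 48684)/(a + o(3, 114)) = (14652 - 48684)/(-13425 + (-63 + 5*I)*(3 + 114)) = -34032/(-13425 + (-63 + 5*I)*117) = -34032/(-13425 + (-7371 + 585*I)) = -34032*(-20796 - 585*I)/432815841 = -11344*(-20796 - 585*I)/144271947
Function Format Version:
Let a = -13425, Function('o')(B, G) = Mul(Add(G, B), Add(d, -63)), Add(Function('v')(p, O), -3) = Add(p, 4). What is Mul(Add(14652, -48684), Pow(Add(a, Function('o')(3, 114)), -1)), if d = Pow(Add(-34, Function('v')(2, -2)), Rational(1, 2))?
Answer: Add(Rational(78636608, 48090649), Mul(Rational(2212080, 48090649), I)) ≈ Add(1.6352, Mul(0.045998, I))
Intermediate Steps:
Function('v')(p, O) = Add(7, p) (Function('v')(p, O) = Add(3, Add(p, 4)) = Add(3, Add(4, p)) = Add(7, p))
d = Mul(5, I) (d = Pow(Add(-34, Add(7, 2)), Rational(1, 2)) = Pow(Add(-34, 9), Rational(1, 2)) = Pow(-25, Rational(1, 2)) = Mul(5, I) ≈ Mul(5.0000, I))
Function('o')(B, G) = Mul(Add(-63, Mul(5, I)), Add(B, G)) (Function('o')(B, G) = Mul(Add(G, B), Add(Mul(5, I), -63)) = Mul(Add(B, G), Add(-63, Mul(5, I))) = Mul(Add(-63, Mul(5, I)), Add(B, G)))
Mul(Add(14652, -48684), Pow(Add(a, Function('o')(3, 114)), -1)) = Mul(Add(14652, -48684), Pow(Add(-13425, Mul(Add(-63, Mul(5, I)), Add(3, 114))), -1)) = Mul(-34032, Pow(Add(-13425, Mul(Add(-63, Mul(5, I)), 117)), -1)) = Mul(-34032, Pow(Add(-13425, Add(-7371, Mul(585, I))), -1)) = Mul(-34032, Pow(Add(-20796, Mul(585, I)), -1)) = Mul(-34032, Mul(Rational(1, 432815841), Add(-20796, Mul(-585, I)))) = Mul(Rational(-11344, 144271947), Add(-20796, Mul(-585, I)))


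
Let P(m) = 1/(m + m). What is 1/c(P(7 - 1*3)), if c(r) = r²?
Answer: 64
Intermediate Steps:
P(m) = 1/(2*m)
1/c(P(7 - 1*3)) = 1/((1/(2*(7 - 1*3)))²) = 1/((1/(2*(7 - 3)))²) = 1/(((½)/4)²) = 1/(((½)*(¼))²) = 1/((⅛)²) = 1/(1/64) = 64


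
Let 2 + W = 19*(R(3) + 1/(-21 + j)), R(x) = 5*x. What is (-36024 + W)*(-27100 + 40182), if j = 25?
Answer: -935003245/2 ≈ -4.6750e+8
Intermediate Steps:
W = 1151/4 (W = -2 + 19*(5*3 + 1/(-21 + 25)) = -2 + 19*(15 + 1/4) = -2 + 19*(15 + ¼) = -2 + 19*(61/4) = -2 + 1159/4 = 1151/4 ≈ 287.75)
(-36024 + W)*(-27100 + 40182) = (-36024 + 1151/4)*(-27100 + 40182) = -142945/4*13082 = -935003245/2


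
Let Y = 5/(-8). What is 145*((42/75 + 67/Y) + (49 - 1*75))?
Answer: -96164/5 ≈ -19233.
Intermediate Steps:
Y = -5/8 (Y = 5*(-1/8) = -5/8 ≈ -0.62500)
145*((42/75 + 67/Y) + (49 - 1*75)) = 145*((42/75 + 67/(-5/8)) + (49 - 1*75)) = 145*((42*(1/75) + 67*(-8/5)) + (49 - 75)) = 145*((14/25 - 536/5) - 26) = 145*(-2666/25 - 26) = 145*(-3316/25) = -96164/5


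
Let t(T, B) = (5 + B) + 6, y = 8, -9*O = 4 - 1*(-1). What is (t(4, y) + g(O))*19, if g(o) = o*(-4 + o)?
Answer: 33136/81 ≈ 409.09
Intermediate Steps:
O = -5/9 (O = -(4 - 1*(-1))/9 = -(4 + 1)/9 = -1/9*5 = -5/9 ≈ -0.55556)
t(T, B) = 11 + B
(t(4, y) + g(O))*19 = ((11 + 8) - 5*(-4 - 5/9)/9)*19 = (19 - 5/9*(-41/9))*19 = (19 + 205/81)*19 = (1744/81)*19 = 33136/81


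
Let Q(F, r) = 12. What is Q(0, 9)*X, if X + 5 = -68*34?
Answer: -27804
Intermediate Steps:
X = -2317 (X = -5 - 68*34 = -5 - 2312 = -2317)
Q(0, 9)*X = 12*(-2317) = -27804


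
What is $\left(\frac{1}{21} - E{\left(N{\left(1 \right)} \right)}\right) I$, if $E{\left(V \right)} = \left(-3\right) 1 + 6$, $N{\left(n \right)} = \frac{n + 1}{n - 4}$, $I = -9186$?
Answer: $\frac{189844}{7} \approx 27121.0$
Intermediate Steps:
$N{\left(n \right)} = \frac{1 + n}{-4 + n}$
$E{\left(V \right)} = 3$ ($E{\left(V \right)} = -3 + 6 = 3$)
$\left(\frac{1}{21} - E{\left(N{\left(1 \right)} \right)}\right) I = \left(\frac{1}{21} - 3\right) \left(-9186\right) = \left(- \frac{62}{21}\right) \left(-9186\right) = \frac{189844}{7}$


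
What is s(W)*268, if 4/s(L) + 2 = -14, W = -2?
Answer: -67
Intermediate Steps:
s(L) = -¼ (s(L) = 4/(-2 - 14) = 4/(-16) = 4*(-1/16) = -¼)
s(W)*268 = -¼*268 = -67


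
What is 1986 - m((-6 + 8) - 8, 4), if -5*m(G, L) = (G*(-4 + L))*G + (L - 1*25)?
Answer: 9909/5 ≈ 1981.8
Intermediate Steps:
m(G, L) = 5 - L/5 - G**2*(-4 + L)/5 (m(G, L) = -((G*(-4 + L))*G + (L - 1*25))/5 = -(G**2*(-4 + L) + (L - 25))/5 = -(G**2*(-4 + L) + (-25 + L))/5 = -(-25 + L + G**2*(-4 + L))/5 = 5 - L/5 - G**2*(-4 + L)/5)
1986 - m((-6 + 8) - 8, 4) = 1986 - (5 - 1/5*4 + 4*((-6 + 8) - 8)**2/5 - 1/5*4*((-6 + 8) - 8)**2) = 1986 - (5 - 4/5 + 4*(2 - 8)**2/5 - 1/5*4*(2 - 8)**2) = 1986 - (5 - 4/5 + (4/5)*(-6)**2 - 1/5*4*(-6)**2) = 1986 - (5 - 4/5 + (4/5)*36 - 1/5*4*36) = 1986 - (5 - 4/5 + 144/5 - 144/5) = 1986 - 1*21/5 = 1986 - 21/5 = 9909/5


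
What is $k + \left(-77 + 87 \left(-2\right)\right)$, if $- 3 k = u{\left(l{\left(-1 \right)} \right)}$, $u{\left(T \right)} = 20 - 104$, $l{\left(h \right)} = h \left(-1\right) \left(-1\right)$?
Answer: $-223$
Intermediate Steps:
$l{\left(h \right)} = h$ ($l{\left(h \right)} = - h \left(-1\right) = h$)
$u{\left(T \right)} = -84$
$k = 28$ ($k = \left(- \frac{1}{3}\right) \left(-84\right) = 28$)
$k + \left(-77 + 87 \left(-2\right)\right) = 28 + \left(-77 + 87 \left(-2\right)\right) = 28 - 251 = -223$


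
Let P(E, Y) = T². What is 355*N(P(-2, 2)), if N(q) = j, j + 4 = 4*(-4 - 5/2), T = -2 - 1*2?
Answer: -10650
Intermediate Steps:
T = -4 (T = -2 - 2 = -4)
P(E, Y) = 16 (P(E, Y) = (-4)² = 16)
j = -30 (j = -4 + 4*(-4 - 5/2) = -4 + 4*(-13/2) = -4 - 26 = -30)
N(q) = -30
355*N(P(-2, 2)) = 355*(-30) = -10650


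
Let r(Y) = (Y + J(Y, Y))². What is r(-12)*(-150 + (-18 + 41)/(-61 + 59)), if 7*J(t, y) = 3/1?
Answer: -2119203/98 ≈ -21625.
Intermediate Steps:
J(t, y) = 3/7 (J(t, y) = (3/1)/7 = (3*1)/7 = (⅐)*3 = 3/7)
r(Y) = (3/7 + Y)² (r(Y) = (Y + 3/7)² = (3/7 + Y)²)
r(-12)*(-150 + (-18 + 41)/(-61 + 59)) = ((3 + 7*(-12))²/49)*(-150 + (-18 + 41)/(-61 + 59)) = ((3 - 84)²/49)*(-150 + 23/(-2)) = ((1/49)*(-81)²)*(-150 + 23*(-½)) = ((1/49)*6561)*(-150 - 23/2) = (6561/49)*(-323/2) = -2119203/98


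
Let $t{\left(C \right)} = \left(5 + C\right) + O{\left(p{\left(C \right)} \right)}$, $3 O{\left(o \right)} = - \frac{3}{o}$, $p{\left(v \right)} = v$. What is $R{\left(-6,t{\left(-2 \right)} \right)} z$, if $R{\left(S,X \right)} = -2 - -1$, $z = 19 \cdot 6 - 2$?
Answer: $-112$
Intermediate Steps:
$O{\left(o \right)} = - \frac{1}{o}$ ($O{\left(o \right)} = \frac{\left(-3\right) \frac{1}{o}}{3} = - \frac{1}{o}$)
$z = 112$ ($z = 114 - 2 = 112$)
$t{\left(C \right)} = 5 + C - \frac{1}{C}$ ($t{\left(C \right)} = \left(5 + C\right) - \frac{1}{C} = 5 + C - \frac{1}{C}$)
$R{\left(S,X \right)} = -1$ ($R{\left(S,X \right)} = -2 + 1 = -1$)
$R{\left(-6,t{\left(-2 \right)} \right)} z = \left(-1\right) 112 = -112$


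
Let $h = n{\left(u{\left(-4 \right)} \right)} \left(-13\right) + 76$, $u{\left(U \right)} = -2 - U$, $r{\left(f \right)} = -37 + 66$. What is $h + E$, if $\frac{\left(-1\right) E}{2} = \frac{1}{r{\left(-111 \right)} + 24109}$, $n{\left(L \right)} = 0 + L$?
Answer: $\frac{603449}{12069} \approx 50.0$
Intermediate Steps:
$r{\left(f \right)} = 29$
$n{\left(L \right)} = L$
$h = 50$ ($h = \left(-2 - -4\right) \left(-13\right) + 76 = \left(-2 + 4\right) \left(-13\right) + 76 = 2 \left(-13\right) + 76 = -26 + 76 = 50$)
$E = - \frac{1}{12069}$ ($E = - \frac{2}{29 + 24109} = - \frac{2}{24138} = \left(-2\right) \frac{1}{24138} = - \frac{1}{12069} \approx -8.2857 \cdot 10^{-5}$)
$h + E = 50 - \frac{1}{12069} = \frac{603449}{12069}$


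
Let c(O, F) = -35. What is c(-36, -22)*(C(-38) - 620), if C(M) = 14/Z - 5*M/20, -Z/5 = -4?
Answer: 21343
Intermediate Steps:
Z = 20 (Z = -5*(-4) = 20)
C(M) = 7/10 - M/4 (C(M) = 14/20 - 5*M/20 = 14*(1/20) - 5*M*(1/20) = 7/10 - M/4)
c(-36, -22)*(C(-38) - 620) = -35*((7/10 - ¼*(-38)) - 620) = -35*((7/10 + 19/2) - 620) = -35*(51/5 - 620) = -35*(-3049/5) = 21343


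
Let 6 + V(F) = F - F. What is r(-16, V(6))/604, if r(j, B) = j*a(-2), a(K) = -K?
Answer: -8/151 ≈ -0.052980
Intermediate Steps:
V(F) = -6 (V(F) = -6 + (F - F) = -6 + 0 = -6)
r(j, B) = 2*j (r(j, B) = j*(-1*(-2)) = j*2 = 2*j)
r(-16, V(6))/604 = (2*(-16))/604 = -32*1/604 = -8/151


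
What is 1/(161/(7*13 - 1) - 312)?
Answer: -90/27919 ≈ -0.0032236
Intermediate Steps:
1/(161/(7*13 - 1) - 312) = 1/(161/(91 - 1) - 312) = 1/(161/90 - 312) = 1/(-27919/90) = -90/27919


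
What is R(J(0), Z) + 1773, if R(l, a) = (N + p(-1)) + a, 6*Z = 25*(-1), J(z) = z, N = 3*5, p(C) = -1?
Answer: 10697/6 ≈ 1782.8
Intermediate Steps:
N = 15
Z = -25/6 (Z = (25*(-1))/6 = (1/6)*(-25) = -25/6 ≈ -4.1667)
R(l, a) = 14 + a (R(l, a) = (15 - 1) + a = 14 + a)
R(J(0), Z) + 1773 = (14 - 25/6) + 1773 = 59/6 + 1773 = 10697/6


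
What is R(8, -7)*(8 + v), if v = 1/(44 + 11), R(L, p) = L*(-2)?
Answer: -7056/55 ≈ -128.29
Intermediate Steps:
R(L, p) = -2*L
v = 1/55 ≈ 0.018182
R(8, -7)*(8 + v) = (-2*8)*(8 + 1/55) = -16*441/55 = -7056/55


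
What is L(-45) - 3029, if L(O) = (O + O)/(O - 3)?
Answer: -24217/8 ≈ -3027.1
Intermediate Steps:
L(O) = 2*O/(-3 + O) (L(O) = (2*O)/(-3 + O) = 2*O/(-3 + O))
L(-45) - 3029 = 2*(-45)/(-3 - 45) - 3029 = 2*(-45)/(-48) - 3029 = 2*(-45)*(-1/48) - 3029 = 15/8 - 3029 = -24217/8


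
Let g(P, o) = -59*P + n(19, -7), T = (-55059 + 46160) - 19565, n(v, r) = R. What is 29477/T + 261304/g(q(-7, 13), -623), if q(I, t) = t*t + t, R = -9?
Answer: -7754546375/305902608 ≈ -25.350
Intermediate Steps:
q(I, t) = t + t² (q(I, t) = t² + t = t + t²)
n(v, r) = -9
T = -28464 (T = -8899 - 19565 = -28464)
g(P, o) = -9 - 59*P (g(P, o) = -59*P - 9 = -9 - 59*P)
29477/T + 261304/g(q(-7, 13), -623) = 29477/(-28464) + 261304/(-9 - 767*(1 + 13)) = 29477*(-1/28464) + 261304/(-9 - 767*14) = -29477/28464 + 261304/(-9 - 59*182) = -29477/28464 + 261304/(-9 - 10738) = -29477/28464 + 261304/(-10747) = -29477/28464 + 261304*(-1/10747) = -29477/28464 - 261304/10747 = -7754546375/305902608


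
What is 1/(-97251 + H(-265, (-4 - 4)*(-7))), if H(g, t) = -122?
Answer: -1/97373 ≈ -1.0270e-5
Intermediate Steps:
1/(-97251 + H(-265, (-4 - 4)*(-7))) = 1/(-97251 - 122) = 1/(-97373) = -1/97373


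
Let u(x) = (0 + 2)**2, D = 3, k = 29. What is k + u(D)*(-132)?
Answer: -499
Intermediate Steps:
u(x) = 4 (u(x) = 2**2 = 4)
k + u(D)*(-132) = 29 + 4*(-132) = 29 - 528 = -499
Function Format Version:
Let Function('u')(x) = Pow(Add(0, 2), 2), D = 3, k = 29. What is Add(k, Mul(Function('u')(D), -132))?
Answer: -499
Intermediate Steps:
Function('u')(x) = 4 (Function('u')(x) = Pow(2, 2) = 4)
Add(k, Mul(Function('u')(D), -132)) = Add(29, Mul(4, -132)) = Add(29, -528) = -499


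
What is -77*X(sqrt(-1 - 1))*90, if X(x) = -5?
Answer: 34650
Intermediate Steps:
-77*X(sqrt(-1 - 1))*90 = -77*(-5)*90 = 385*90 = 34650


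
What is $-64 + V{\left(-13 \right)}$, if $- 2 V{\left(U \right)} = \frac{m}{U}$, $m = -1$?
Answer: $- \frac{1665}{26} \approx -64.038$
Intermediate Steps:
$V{\left(U \right)} = \frac{1}{2 U}$ ($V{\left(U \right)} = - \frac{\left(-1\right) \frac{1}{U}}{2} = \frac{1}{2 U}$)
$-64 + V{\left(-13 \right)} = -64 + \frac{1}{2 \left(-13\right)} = -64 + \frac{1}{2} \left(- \frac{1}{13}\right) = -64 - \frac{1}{26} = - \frac{1665}{26}$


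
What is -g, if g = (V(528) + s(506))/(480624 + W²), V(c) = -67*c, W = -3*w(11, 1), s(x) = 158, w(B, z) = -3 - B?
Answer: 17609/241194 ≈ 0.073008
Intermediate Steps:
W = 42 (W = -3*(-3 - 1*11) = -3*(-3 - 11) = -3*(-14) = 42)
g = -17609/241194 (g = (-67*528 + 158)/(480624 + 42²) = (-35376 + 158)/(480624 + 1764) = -35218/482388 = -35218*1/482388 = -17609/241194 ≈ -0.073008)
-g = -1*(-17609/241194) = 17609/241194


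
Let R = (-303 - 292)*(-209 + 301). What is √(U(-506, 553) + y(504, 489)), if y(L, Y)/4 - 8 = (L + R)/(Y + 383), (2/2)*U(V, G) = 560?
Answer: √4077690/109 ≈ 18.526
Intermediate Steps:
R = -54740 (R = -595*92 = -54740)
U(V, G) = 560
y(L, Y) = 32 + 4*(-54740 + L)/(383 + Y) (y(L, Y) = 32 + 4*((L - 54740)/(Y + 383)) = 32 + 4*((-54740 + L)/(383 + Y)) = 32 + 4*(-54740 + L)/(383 + Y))
√(U(-506, 553) + y(504, 489)) = √(560 + 4*(-51676 + 504 + 8*489)/(383 + 489)) = √(560 + 4*(-51676 + 504 + 3912)/872) = √(560 + 4*(1/872)*(-47260)) = √(560 - 23630/109) = √(37410/109) = √4077690/109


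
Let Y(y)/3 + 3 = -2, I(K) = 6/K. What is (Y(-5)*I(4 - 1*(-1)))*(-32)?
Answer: 576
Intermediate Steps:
Y(y) = -15 (Y(y) = -9 + 3*(-2) = -9 - 6 = -15)
(Y(-5)*I(4 - 1*(-1)))*(-32) = -90/(4 - 1*(-1))*(-32) = -90/(4 + 1)*(-32) = -90/5*(-32) = -15*6/5*(-32) = -18*(-32) = 576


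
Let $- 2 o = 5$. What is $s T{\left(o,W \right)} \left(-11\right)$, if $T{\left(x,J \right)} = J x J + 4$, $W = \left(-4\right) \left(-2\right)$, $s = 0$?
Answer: $0$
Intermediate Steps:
$o = - \frac{5}{2}$ ($o = \left(- \frac{1}{2}\right) 5 = - \frac{5}{2} \approx -2.5$)
$W = 8$
$T{\left(x,J \right)} = 4 + x J^{2}$ ($T{\left(x,J \right)} = x J^{2} + 4 = 4 + x J^{2}$)
$s T{\left(o,W \right)} \left(-11\right) = 0 \left(4 - \frac{5 \cdot 8^{2}}{2}\right) \left(-11\right) = 0 \left(4 - 160\right) \left(-11\right) = 0 \left(-156\right) \left(-11\right) = 0 \left(-11\right) = 0$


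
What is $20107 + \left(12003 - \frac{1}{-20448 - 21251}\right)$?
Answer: $\frac{1338954891}{41699} \approx 32110.0$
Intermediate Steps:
$20107 + \left(12003 - \frac{1}{-20448 - 21251}\right) = 20107 + \left(12003 - \frac{1}{-41699}\right) = 20107 + \left(12003 - - \frac{1}{41699}\right) = 20107 + \left(12003 + \frac{1}{41699}\right) = 20107 + \frac{500513098}{41699} = \frac{1338954891}{41699}$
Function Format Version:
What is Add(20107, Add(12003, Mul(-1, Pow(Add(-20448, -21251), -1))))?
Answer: Rational(1338954891, 41699) ≈ 32110.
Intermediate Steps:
Add(20107, Add(12003, Mul(-1, Pow(Add(-20448, -21251), -1)))) = Add(20107, Add(12003, Mul(-1, Pow(-41699, -1)))) = Add(20107, Add(12003, Mul(-1, Rational(-1, 41699)))) = Add(20107, Add(12003, Rational(1, 41699))) = Add(20107, Rational(500513098, 41699)) = Rational(1338954891, 41699)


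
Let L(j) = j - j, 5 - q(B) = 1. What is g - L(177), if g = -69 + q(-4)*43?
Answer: 103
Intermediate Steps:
q(B) = 4 (q(B) = 5 - 1*1 = 5 - 1 = 4)
L(j) = 0
g = 103 (g = -69 + 4*43 = -69 + 172 = 103)
g - L(177) = 103 - 1*0 = 103 + 0 = 103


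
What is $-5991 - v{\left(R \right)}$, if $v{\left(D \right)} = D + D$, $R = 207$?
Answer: $-6405$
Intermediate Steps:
$v{\left(D \right)} = 2 D$
$-5991 - v{\left(R \right)} = -5991 - 2 \cdot 207 = -5991 - 414 = -6405$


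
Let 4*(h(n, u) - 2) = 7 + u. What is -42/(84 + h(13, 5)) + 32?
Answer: 2806/89 ≈ 31.528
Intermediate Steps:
h(n, u) = 15/4 + u/4 (h(n, u) = 2 + (7 + u)/4 = 2 + (7/4 + u/4) = 15/4 + u/4)
-42/(84 + h(13, 5)) + 32 = -42/(84 + (15/4 + (1/4)*5)) + 32 = -42/(84 + (15/4 + 5/4)) + 32 = -42/(84 + 5) + 32 = -42/89 + 32 = 2806/89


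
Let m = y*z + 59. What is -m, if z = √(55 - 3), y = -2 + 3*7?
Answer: -59 - 38*√13 ≈ -196.01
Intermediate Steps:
y = 19 (y = -2 + 21 = 19)
z = 2*√13 (z = √52 = 2*√13 ≈ 7.2111)
m = 59 + 38*√13 (m = 19*(2*√13) + 59 = 38*√13 + 59 = 59 + 38*√13 ≈ 196.01)
-m = -(59 + 38*√13) = -59 - 38*√13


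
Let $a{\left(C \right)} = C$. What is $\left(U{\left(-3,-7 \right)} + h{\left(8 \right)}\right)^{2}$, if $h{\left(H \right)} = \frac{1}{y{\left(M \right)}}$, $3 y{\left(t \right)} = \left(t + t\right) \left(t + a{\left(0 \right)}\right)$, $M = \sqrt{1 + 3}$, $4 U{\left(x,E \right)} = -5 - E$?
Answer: $\frac{49}{64} \approx 0.76563$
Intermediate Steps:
$U{\left(x,E \right)} = - \frac{5}{4} - \frac{E}{4}$ ($U{\left(x,E \right)} = \frac{-5 - E}{4} = - \frac{5}{4} - \frac{E}{4}$)
$M = 2$ ($M = \sqrt{4} = 2$)
$y{\left(t \right)} = \frac{2 t^{2}}{3}$ ($y{\left(t \right)} = \frac{\left(t + t\right) \left(t + 0\right)}{3} = \frac{2 t t}{3} = \frac{2 t^{2}}{3}$)
$h{\left(H \right)} = \frac{3}{8}$ ($h{\left(H \right)} = \frac{1}{\frac{2}{3} \cdot 2^{2}} = \frac{1}{\frac{2}{3} \cdot 4} = \frac{1}{\frac{8}{3}} = \frac{3}{8}$)
$\left(U{\left(-3,-7 \right)} + h{\left(8 \right)}\right)^{2} = \left(\left(- \frac{5}{4} - - \frac{7}{4}\right) + \frac{3}{8}\right)^{2} = \left(\left(- \frac{5}{4} + \frac{7}{4}\right) + \frac{3}{8}\right)^{2} = \left(\frac{1}{2} + \frac{3}{8}\right)^{2} = \left(\frac{7}{8}\right)^{2} = \frac{49}{64}$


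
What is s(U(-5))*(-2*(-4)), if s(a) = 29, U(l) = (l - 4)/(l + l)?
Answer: 232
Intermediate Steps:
U(l) = (-4 + l)/(2*l) (U(l) = (-4 + l)/((2*l)) = (-4 + l)*(1/(2*l)) = (-4 + l)/(2*l))
s(U(-5))*(-2*(-4)) = 29*(-2*(-4)) = 29*8 = 232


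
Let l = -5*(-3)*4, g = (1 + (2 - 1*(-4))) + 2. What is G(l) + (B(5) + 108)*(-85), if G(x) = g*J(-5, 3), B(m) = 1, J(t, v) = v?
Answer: -9238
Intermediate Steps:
g = 9 (g = (1 + (2 + 4)) + 2 = (1 + 6) + 2 = 7 + 2 = 9)
l = 60 (l = 15*4 = 60)
G(x) = 27 (G(x) = 9*3 = 27)
G(l) + (B(5) + 108)*(-85) = 27 + (1 + 108)*(-85) = 27 + 109*(-85) = 27 - 9265 = -9238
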